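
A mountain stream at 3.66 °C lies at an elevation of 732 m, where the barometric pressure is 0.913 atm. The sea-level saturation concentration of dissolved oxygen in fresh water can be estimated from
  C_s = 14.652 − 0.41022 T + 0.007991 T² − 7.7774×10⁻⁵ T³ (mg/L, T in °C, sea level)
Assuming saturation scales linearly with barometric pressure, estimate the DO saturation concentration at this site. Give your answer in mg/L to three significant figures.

At sea level: C_s = 14.652 − 0.41022×3.66 + 0.007991×3.66² − 7.7774×10⁻⁵×3.66³ = 13.25 mg/L.
Pressure correction: C_s' = 13.25 × 0.913 = 12.10 mg/L.

C_s ≈ 12.1 mg/L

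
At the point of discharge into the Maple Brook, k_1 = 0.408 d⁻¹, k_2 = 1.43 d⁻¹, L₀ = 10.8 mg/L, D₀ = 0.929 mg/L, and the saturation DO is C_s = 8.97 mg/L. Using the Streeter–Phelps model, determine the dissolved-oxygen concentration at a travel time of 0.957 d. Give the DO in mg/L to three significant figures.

DO ≈ 6.91 mg/L

k_1 L₀/(k_2−k_1) = 0.408×10.8/(1.43−0.408) = 4.406/1.022 = 4.312 mg/L.
e^(−k_1 t) = e^(−0.408×0.9570) = 0.6767; e^(−k_2 t) = e^(−1.43×0.9570) = 0.2545.
D = 4.312 × (0.6767 − 0.2545) + 0.929 × 0.2545 = 1.821 + 0.2364 = 2.057 mg/L.
DO = C_s − D = 8.97 − 2.057 = 6.913 mg/L.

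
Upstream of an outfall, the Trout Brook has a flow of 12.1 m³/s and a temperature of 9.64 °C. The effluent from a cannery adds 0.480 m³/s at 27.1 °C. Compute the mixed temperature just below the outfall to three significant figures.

Flow-weighted mixing: C = (Q_r C_r + Q_w C_w)/(Q_r + Q_w)
= (12.1×9.64 + 0.480×27.1)/(12.1 + 0.480) = 129.7/12.58 = 10.31 °C.

10.3 °C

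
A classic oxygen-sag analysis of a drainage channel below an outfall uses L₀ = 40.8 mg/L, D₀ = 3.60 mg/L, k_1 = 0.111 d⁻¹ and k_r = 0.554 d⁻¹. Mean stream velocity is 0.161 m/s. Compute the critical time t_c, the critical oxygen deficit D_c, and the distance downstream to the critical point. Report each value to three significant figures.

At the critical point dD/dt = 0, so k_1 L₀ e^(−k_1 t) = k_r D. Substituting D(t) from the Streeter–Phelps equation and solving for t gives
t_c = ln[(k_r/k_1)(1 − D₀(k_r−k_1)/(k_1 L₀))] / (k_r−k_1).
Here k_r−k_1 = 0.4430 d⁻¹ and 1 − D₀(k_r−k_1)/(k_1 L₀) = 1 − 3.60×0.4430/(0.111×40.8) = 0.6479, so
t_c = ln(4.991 × 0.6479) / 0.4430 = 1.174 / 0.4430 = 2.649 d.
L(t_c) = L₀ e^(−k_1 t_c) = 40.8 × 0.7452 = 30.41 mg/L, and at the critical point k_r D_c = k_1 L, so D_c = (0.111/0.554) × 30.41 = 6.092 mg/L.
x_c = v t_c = 0.161 m/s × 2.649 d × 86400 s/d = 36850 m ≈ 36.8 km.

t_c ≈ 2.65 d; D_c ≈ 6.09 mg/L; x_c ≈ 36.8 km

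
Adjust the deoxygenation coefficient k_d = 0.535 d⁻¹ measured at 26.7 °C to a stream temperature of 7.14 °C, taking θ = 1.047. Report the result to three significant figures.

k_d(T₂) = k_d(T₁) · θ^(T₂−T₁) = 0.535 × 1.047^(7.14−26.7)
= 0.535 × 1.047^-19.6 = 0.535 × 0.4072 = 0.2179 d⁻¹.

k_d ≈ 0.218 d⁻¹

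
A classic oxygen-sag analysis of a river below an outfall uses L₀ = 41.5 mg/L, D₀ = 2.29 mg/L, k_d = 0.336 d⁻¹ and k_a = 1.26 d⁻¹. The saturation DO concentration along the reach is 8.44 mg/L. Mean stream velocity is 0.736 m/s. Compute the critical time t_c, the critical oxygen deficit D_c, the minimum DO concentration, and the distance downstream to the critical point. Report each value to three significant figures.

At the critical point dD/dt = 0, so k_d L₀ e^(−k_d t) = k_a D. Substituting D(t) from the Streeter–Phelps equation and solving for t gives
t_c = ln[(k_a/k_d)(1 − D₀(k_a−k_d)/(k_d L₀))] / (k_a−k_d).
Here k_a−k_d = 0.9240 d⁻¹ and 1 − D₀(k_a−k_d)/(k_d L₀) = 1 − 2.29×0.9240/(0.336×41.5) = 0.8483, so
t_c = ln(3.750 × 0.8483) / 0.9240 = 1.157 / 0.9240 = 1.252 d.
L(t_c) = L₀ e^(−k_d t_c) = 41.5 × 0.6565 = 27.25 mg/L, and at the critical point k_a D_c = k_d L, so D_c = (0.336/1.26) × 27.25 = 7.266 mg/L.
Minimum DO = C_s − D_c = 8.44 − 7.266 = 1.174 mg/L.
x_c = v t_c = 0.736 m/s × 1.252 d × 86400 s/d = 79640 m ≈ 79.6 km.

t_c ≈ 1.25 d; D_c ≈ 7.27 mg/L; min DO ≈ 1.17 mg/L; x_c ≈ 79.6 km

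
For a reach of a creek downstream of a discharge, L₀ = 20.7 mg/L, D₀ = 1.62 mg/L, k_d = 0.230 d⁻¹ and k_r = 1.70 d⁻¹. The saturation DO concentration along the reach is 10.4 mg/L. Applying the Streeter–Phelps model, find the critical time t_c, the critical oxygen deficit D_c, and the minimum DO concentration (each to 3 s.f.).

t_c ≈ 0.889 d; D_c ≈ 2.28 mg/L; min DO ≈ 8.12 mg/L

t_c = [1/(k_r−k_d)] ln[(k_r/k_d)(1 − D₀(k_r−k_d)/(k_d L₀))]
= [1/(1.70−0.230)] ln[(1.70/0.230)(1 − 1.62×1.470/(0.230×20.7))]
= (1/1.470) ln[7.391 × 0.4998] = 0.6803 × ln(3.694) = 0.6803 × 1.307 = 0.8890 d.
L(t_c) = L₀ e^(−k_d t_c) = 20.7 × 0.8151 = 16.87 mg/L, and at the critical point k_r D_c = k_d L, so D_c = (0.230/1.70) × 16.87 = 2.283 mg/L.
Minimum DO = C_s − D_c = 10.4 − 2.283 = 8.117 mg/L.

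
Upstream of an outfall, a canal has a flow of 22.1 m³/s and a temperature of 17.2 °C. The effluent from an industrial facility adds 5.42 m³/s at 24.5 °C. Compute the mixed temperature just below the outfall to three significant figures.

18.6 °C

Flow-weighted mixing: C = (Q_r C_r + Q_w C_w)/(Q_r + Q_w)
= (22.1×17.2 + 5.42×24.5)/(22.1 + 5.42) = 512.9/27.52 = 18.64 °C.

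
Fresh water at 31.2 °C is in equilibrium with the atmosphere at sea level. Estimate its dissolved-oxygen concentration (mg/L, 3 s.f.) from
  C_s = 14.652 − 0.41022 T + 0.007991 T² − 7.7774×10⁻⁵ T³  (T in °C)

C_s ≈ 7.27 mg/L

C_s = 14.652 − 0.41022×31.2 + 0.007991×31.2² − 7.7774×10⁻⁵×31.2³ = 7.270 mg/L.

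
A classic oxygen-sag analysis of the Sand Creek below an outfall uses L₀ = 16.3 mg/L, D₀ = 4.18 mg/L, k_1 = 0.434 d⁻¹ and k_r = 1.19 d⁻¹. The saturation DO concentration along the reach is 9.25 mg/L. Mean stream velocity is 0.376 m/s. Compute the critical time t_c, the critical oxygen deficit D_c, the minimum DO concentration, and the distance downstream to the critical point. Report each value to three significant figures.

At the critical point dD/dt = 0, so k_1 L₀ e^(−k_1 t) = k_r D. Substituting D(t) from the Streeter–Phelps equation and solving for t gives
t_c = ln[(k_r/k_1)(1 − D₀(k_r−k_1)/(k_1 L₀))] / (k_r−k_1).
Here k_r−k_1 = 0.7560 d⁻¹ and 1 − D₀(k_r−k_1)/(k_1 L₀) = 1 − 4.18×0.7560/(0.434×16.3) = 0.5533, so
t_c = ln(2.742 × 0.5533) / 0.7560 = 0.4168 / 0.7560 = 0.5513 d.
L(t_c) = L₀ e^(−k_1 t_c) = 16.3 × 0.7872 = 12.83 mg/L, and at the critical point k_r D_c = k_1 L, so D_c = (0.434/1.19) × 12.83 = 4.680 mg/L.
Minimum DO = C_s − D_c = 9.25 − 4.680 = 4.570 mg/L.
x_c = v t_c = 0.376 m/s × 0.5513 d × 86400 s/d = 17910 m ≈ 17.9 km.

t_c ≈ 0.551 d; D_c ≈ 4.68 mg/L; min DO ≈ 4.57 mg/L; x_c ≈ 17.9 km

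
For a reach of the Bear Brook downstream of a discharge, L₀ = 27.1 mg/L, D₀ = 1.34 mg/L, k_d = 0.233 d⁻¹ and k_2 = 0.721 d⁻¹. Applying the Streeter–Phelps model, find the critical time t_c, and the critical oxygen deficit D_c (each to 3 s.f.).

t_c ≈ 2.09 d; D_c ≈ 5.38 mg/L

t_c = [1/(k_2−k_d)] ln[(k_2/k_d)(1 − D₀(k_2−k_d)/(k_d L₀))]
= [1/(0.721−0.233)] ln[(0.721/0.233)(1 − 1.34×0.4880/(0.233×27.1))]
= (1/0.4880) ln[3.094 × 0.8964] = 2.049 × ln(2.774) = 2.049 × 1.020 = 2.091 d.
L(t_c) = L₀ e^(−k_d t_c) = 27.1 × 0.6144 = 16.65 mg/L, and at the critical point k_2 D_c = k_d L, so D_c = (0.233/0.721) × 16.65 = 5.381 mg/L.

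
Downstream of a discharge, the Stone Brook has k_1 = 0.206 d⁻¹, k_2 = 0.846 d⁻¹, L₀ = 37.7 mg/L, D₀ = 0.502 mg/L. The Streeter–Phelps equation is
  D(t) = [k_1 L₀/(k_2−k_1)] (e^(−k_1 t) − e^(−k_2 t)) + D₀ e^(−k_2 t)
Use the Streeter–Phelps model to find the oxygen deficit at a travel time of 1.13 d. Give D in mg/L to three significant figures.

D ≈ 5.14 mg/L

k_1 L₀/(k_2−k_1) = 0.206×37.7/(0.846−0.206) = 7.766/0.6400 = 12.13 mg/L.
e^(−k_1 t) = e^(−0.206×1.130) = 0.7923; e^(−k_2 t) = e^(−0.846×1.130) = 0.3844.
D = 12.13 × (0.7923 − 0.3844) + 0.502 × 0.3844 = 4.950 + 0.1930 = 5.143 mg/L.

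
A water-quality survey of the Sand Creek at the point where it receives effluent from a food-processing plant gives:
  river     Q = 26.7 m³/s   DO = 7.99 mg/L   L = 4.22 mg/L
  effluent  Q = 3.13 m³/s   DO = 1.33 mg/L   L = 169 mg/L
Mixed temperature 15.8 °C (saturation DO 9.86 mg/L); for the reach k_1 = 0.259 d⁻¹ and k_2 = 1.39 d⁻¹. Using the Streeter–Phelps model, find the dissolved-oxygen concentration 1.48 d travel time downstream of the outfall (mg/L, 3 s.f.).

Mixed DO = (26.7×7.99 + 3.13×1.33)/(26.7+3.13) = 217.5/29.83 = 7.291 mg/L.
Mixed L₀ = (26.7×4.22 + 3.13×169)/(29.83) = 641.6/29.83 = 21.51 mg/L.
Initial deficit D₀ = C_s − DO₀ = 9.86 − 7.291 = 2.569 mg/L.
D(1.48) = [0.259×21.51/(1.39−0.259)](e^(−0.259×1.48) − e^(−1.39×1.48)) + 2.569 e^(−1.39×1.48)
= 4.926 × (0.6816 − 0.1278) + 2.569 × 0.1278 = 3.056 mg/L.
DO = 9.86 − 3.056 = 6.804 mg/L.

DO ≈ 6.80 mg/L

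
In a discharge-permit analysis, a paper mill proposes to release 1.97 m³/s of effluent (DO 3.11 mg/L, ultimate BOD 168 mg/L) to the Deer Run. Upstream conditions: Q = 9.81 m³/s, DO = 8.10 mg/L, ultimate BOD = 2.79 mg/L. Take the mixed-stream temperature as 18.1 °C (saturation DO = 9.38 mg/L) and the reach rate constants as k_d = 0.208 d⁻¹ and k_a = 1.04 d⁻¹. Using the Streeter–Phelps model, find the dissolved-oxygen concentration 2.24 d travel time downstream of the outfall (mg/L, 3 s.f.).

Mixed DO = (9.81×8.10 + 1.97×3.11)/(9.81+1.97) = 85.59/11.78 = 7.266 mg/L.
Mixed L₀ = (9.81×2.79 + 1.97×168)/(11.78) = 358.3/11.78 = 30.42 mg/L.
Initial deficit D₀ = C_s − DO₀ = 9.38 − 7.266 = 2.114 mg/L.
D(2.24) = [0.208×30.42/(1.04−0.208)](e^(−0.208×2.24) − e^(−1.04×2.24)) + 2.114 e^(−1.04×2.24)
= 7.605 × (0.6276 − 0.09733) + 2.114 × 0.09733 = 4.238 mg/L.
DO = 9.38 − 4.238 = 5.142 mg/L.

DO ≈ 5.14 mg/L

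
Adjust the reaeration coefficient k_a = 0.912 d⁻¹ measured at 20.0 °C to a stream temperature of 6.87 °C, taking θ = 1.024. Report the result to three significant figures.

k_a ≈ 0.668 d⁻¹

k_a(T₂) = k_a(T₁) · θ^(T₂−T₁) = 0.912 × 1.024^(6.87−20.0)
= 0.912 × 1.024^-13.1 = 0.912 × 0.7324 = 0.6680 d⁻¹.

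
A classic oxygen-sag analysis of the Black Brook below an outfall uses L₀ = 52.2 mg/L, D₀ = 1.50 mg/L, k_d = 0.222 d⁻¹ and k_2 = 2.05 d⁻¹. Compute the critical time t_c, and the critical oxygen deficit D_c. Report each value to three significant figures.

t_c ≈ 1.07 d; D_c ≈ 4.46 mg/L

At the critical point dD/dt = 0, so k_d L₀ e^(−k_d t) = k_2 D. Substituting D(t) from the Streeter–Phelps equation and solving for t gives
t_c = ln[(k_2/k_d)(1 − D₀(k_2−k_d)/(k_d L₀))] / (k_2−k_d).
Here k_2−k_d = 1.828 d⁻¹ and 1 − D₀(k_2−k_d)/(k_d L₀) = 1 − 1.50×1.828/(0.222×52.2) = 0.7634, so
t_c = ln(9.234 × 0.7634) / 1.828 = 1.953 / 1.828 = 1.068 d.
D_c = (k_d/k_2) L₀ e^(−k_d t_c) = (0.222/2.05) × 52.2 × e^(−0.222×1.068) = 0.1083 × 52.2 × 0.7889 = 4.459 mg/L.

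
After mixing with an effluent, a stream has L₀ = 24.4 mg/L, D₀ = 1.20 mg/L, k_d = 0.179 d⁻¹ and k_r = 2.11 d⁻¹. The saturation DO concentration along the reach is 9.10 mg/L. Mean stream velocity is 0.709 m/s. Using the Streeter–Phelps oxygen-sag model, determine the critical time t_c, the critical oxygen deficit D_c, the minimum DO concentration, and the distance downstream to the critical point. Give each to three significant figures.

t_c ≈ 0.886 d; D_c ≈ 1.77 mg/L; min DO ≈ 7.33 mg/L; x_c ≈ 54.3 km

At the critical point dD/dt = 0, so k_d L₀ e^(−k_d t) = k_r D. Substituting D(t) from the Streeter–Phelps equation and solving for t gives
t_c = ln[(k_r/k_d)(1 − D₀(k_r−k_d)/(k_d L₀))] / (k_r−k_d).
Here k_r−k_d = 1.931 d⁻¹ and 1 − D₀(k_r−k_d)/(k_d L₀) = 1 − 1.20×1.931/(0.179×24.4) = 0.4695, so
t_c = ln(11.79 × 0.4695) / 1.931 = 1.711 / 1.931 = 0.8860 d.
L(t_c) = L₀ e^(−k_d t_c) = 24.4 × 0.8533 = 20.82 mg/L, and at the critical point k_r D_c = k_d L, so D_c = (0.179/2.11) × 20.82 = 1.766 mg/L.
Minimum DO = C_s − D_c = 9.10 − 1.766 = 7.334 mg/L.
x_c = v t_c = 0.709 m/s × 0.8860 d × 86400 s/d = 54270 m ≈ 54.3 km.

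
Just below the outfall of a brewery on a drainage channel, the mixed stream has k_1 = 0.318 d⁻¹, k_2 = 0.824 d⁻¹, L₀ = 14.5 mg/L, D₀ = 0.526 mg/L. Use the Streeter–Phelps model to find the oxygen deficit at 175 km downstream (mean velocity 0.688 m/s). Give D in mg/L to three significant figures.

D ≈ 2.81 mg/L

Travel time t = x/v = 175 km / (0.688 m/s) = 175000 m / 0.688 m/s = 254400 s = 2.944 d.
k_1 L₀/(k_2−k_1) = 0.318×14.5/(0.824−0.318) = 4.611/0.5060 = 9.113 mg/L.
e^(−k_1 t) = e^(−0.318×2.944) = 0.3921; e^(−k_2 t) = e^(−0.824×2.944) = 0.08840.
D = 9.113 × (0.3921 − 0.08840) + 0.526 × 0.08840 = 2.768 + 0.04650 = 2.814 mg/L.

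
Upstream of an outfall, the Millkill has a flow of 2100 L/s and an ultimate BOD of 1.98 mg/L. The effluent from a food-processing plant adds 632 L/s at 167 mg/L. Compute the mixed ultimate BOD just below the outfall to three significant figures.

Flow-weighted mixing: C = (Q_r C_r + Q_w C_w)/(Q_r + Q_w)
= (2100×1.98 + 632×167)/(2100 + 632) = 109700/2732 = 40.15 mg/L.

40.2 mg/L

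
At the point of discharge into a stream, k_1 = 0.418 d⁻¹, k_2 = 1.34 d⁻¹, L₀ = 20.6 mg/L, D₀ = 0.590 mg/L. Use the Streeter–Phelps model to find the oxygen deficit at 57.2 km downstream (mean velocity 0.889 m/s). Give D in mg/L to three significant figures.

Travel time t = x/v = 57.2 km / (0.889 m/s) = 57200 m / 0.889 m/s = 64340 s = 0.7447 d.
k_1 L₀/(k_2−k_1) = 0.418×20.6/(1.34−0.418) = 8.611/0.9220 = 9.339 mg/L.
e^(−k_1 t) = e^(−0.418×0.7447) = 0.7325; e^(−k_2 t) = e^(−1.34×0.7447) = 0.3687.
D = 9.339 × (0.7325 − 0.3687) + 0.590 × 0.3687 = 3.398 + 0.2175 = 3.616 mg/L.

D ≈ 3.62 mg/L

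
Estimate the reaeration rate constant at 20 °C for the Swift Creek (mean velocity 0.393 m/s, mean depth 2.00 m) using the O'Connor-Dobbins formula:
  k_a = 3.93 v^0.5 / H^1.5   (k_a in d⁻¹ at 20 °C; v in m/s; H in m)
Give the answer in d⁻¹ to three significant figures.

k_a ≈ 0.871 d⁻¹

k_a = 3.93 × 0.393^0.5 / 2.00^1.5 = 3.93 × 0.6269 / 2.828 = 0.8711 d⁻¹.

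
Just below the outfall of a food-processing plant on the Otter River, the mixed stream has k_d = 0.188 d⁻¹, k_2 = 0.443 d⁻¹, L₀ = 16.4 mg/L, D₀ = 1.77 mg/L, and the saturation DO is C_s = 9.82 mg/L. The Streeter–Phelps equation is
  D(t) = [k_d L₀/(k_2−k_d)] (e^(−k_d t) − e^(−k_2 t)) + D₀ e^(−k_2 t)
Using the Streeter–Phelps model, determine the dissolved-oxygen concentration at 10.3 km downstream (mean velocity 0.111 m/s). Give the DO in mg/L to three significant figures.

Travel time t = x/v = 10.3 km / (0.111 m/s) = 10300 m / 0.111 m/s = 92790 s = 1.074 d.
k_d L₀/(k_2−k_d) = 0.188×16.4/(0.443−0.188) = 3.083/0.2550 = 12.09 mg/L.
e^(−k_d t) = e^(−0.188×1.074) = 0.8172; e^(−k_2 t) = e^(−0.443×1.074) = 0.6214.
D = 12.09 × (0.8172 − 0.6214) + 1.77 × 0.6214 = 2.367 + 1.100 = 3.467 mg/L.
DO = C_s − D = 9.82 − 3.467 = 6.353 mg/L.

DO ≈ 6.35 mg/L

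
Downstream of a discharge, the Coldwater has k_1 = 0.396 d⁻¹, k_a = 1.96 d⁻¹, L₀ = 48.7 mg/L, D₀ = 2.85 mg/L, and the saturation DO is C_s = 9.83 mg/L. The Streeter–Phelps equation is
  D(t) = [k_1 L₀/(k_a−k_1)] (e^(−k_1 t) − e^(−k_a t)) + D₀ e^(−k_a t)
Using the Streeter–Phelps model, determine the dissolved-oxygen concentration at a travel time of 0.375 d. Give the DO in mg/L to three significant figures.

DO ≈ 3.75 mg/L

k_1 L₀/(k_a−k_1) = 0.396×48.7/(1.96−0.396) = 19.29/1.564 = 12.33 mg/L.
e^(−k_1 t) = e^(−0.396×0.3750) = 0.8620; e^(−k_a t) = e^(−1.96×0.3750) = 0.4795.
D = 12.33 × (0.8620 − 0.4795) + 2.85 × 0.4795 = 4.716 + 1.367 = 6.083 mg/L.
DO = C_s − D = 9.83 − 6.083 = 3.747 mg/L.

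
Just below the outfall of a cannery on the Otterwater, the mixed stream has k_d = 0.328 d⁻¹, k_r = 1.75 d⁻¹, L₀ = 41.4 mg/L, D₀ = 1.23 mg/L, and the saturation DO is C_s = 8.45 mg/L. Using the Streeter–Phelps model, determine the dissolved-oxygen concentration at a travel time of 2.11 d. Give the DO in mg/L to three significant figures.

k_d L₀/(k_r−k_d) = 0.328×41.4/(1.75−0.328) = 13.58/1.422 = 9.549 mg/L.
e^(−k_d t) = e^(−0.328×2.110) = 0.5005; e^(−k_r t) = e^(−1.75×2.110) = 0.02491.
D = 9.549 × (0.5005 − 0.02491) + 1.23 × 0.02491 = 4.542 + 0.03064 = 4.573 mg/L.
DO = C_s − D = 8.45 − 4.573 = 3.877 mg/L.

DO ≈ 3.88 mg/L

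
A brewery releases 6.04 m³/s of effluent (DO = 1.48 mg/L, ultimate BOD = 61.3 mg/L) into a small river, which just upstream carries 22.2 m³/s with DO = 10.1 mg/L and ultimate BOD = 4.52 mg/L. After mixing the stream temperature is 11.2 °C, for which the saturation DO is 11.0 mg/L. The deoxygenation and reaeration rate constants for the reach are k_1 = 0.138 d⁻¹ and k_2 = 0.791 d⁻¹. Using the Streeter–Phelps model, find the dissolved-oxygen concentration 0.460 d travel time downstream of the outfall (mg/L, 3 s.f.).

Mixed DO = (22.2×10.1 + 6.04×1.48)/(22.2+6.04) = 233.2/28.24 = 8.256 mg/L.
Mixed L₀ = (22.2×4.52 + 6.04×61.3)/(28.24) = 470.6/28.24 = 16.66 mg/L.
Initial deficit D₀ = C_s − DO₀ = 11.0 − 8.256 = 2.744 mg/L.
D(0.460) = [0.138×16.66/(0.791−0.138)](e^(−0.138×0.460) − e^(−0.791×0.460)) + 2.744 e^(−0.791×0.460)
= 3.522 × (0.9385 − 0.6950) + 2.744 × 0.6950 = 2.764 mg/L.
DO = 11.0 − 2.764 = 8.236 mg/L.

DO ≈ 8.24 mg/L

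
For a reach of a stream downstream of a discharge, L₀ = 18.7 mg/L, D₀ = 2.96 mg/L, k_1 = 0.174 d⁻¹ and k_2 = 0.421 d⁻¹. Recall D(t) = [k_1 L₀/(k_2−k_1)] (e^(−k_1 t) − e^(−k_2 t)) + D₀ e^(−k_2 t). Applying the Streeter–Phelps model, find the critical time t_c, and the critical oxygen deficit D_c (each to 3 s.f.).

With k_2/k_1 = 2.420 and 1 − D₀(k_2−k_1)/(k_1 L₀) = 0.7753,
t_c = ln(2.420 × 0.7753) / (0.421 − 0.174) = ln(1.876) / 0.2470 = 0.6291/0.2470 = 2.547 d.
D_c = (k_1/k_2) L₀ e^(−k_1 t_c) = (0.174/0.421) × 18.7 × e^(−0.174×2.547) = 0.4133 × 18.7 × 0.6420 = 4.962 mg/L.

t_c ≈ 2.55 d; D_c ≈ 4.96 mg/L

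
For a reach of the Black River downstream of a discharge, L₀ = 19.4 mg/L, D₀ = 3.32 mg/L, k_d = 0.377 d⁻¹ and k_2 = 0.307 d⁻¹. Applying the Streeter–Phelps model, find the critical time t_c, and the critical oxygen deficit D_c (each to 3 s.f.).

With k_2/k_d = 0.8143 and 1 − D₀(k_2−k_d)/(k_d L₀) = 1.032,
t_c = ln(0.8143 × 1.032) / (0.307 − 0.377) = ln(0.8402) / -0.07000 = -0.1741/-0.07000 = 2.487 d.
D_c = (k_d/k_2) L₀ e^(−k_d t_c) = (0.377/0.307) × 19.4 × e^(−0.377×2.487) = 1.228 × 19.4 × 0.3915 = 9.327 mg/L.

t_c ≈ 2.49 d; D_c ≈ 9.33 mg/L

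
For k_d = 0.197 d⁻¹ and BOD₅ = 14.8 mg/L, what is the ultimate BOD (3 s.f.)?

L₀ ≈ 23.6 mg/L

BOD₅ = L₀(1 − e^(−5k_d)) ⇒ L₀ = BOD₅ / (1 − e^(−5×0.197))
= 14.8 / (1 − 0.3734) = 14.8 / 0.6266 = 23.62 mg/L.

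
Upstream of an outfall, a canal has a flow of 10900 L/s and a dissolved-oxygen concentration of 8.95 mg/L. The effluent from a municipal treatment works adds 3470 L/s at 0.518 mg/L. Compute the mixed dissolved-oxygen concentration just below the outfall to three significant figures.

6.91 mg/L

Flow-weighted mixing: C = (Q_r C_r + Q_w C_w)/(Q_r + Q_w)
= (10900×8.95 + 3470×0.518)/(10900 + 3470) = 99350/14370 = 6.914 mg/L.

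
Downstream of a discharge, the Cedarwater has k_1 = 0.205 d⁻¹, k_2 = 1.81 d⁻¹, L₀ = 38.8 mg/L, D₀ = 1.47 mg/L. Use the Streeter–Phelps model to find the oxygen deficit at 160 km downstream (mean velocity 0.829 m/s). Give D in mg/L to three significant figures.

Travel time t = x/v = 160 km / (0.829 m/s) = 160000 m / 0.829 m/s = 193000 s = 2.234 d.
k_1 L₀/(k_2−k_1) = 0.205×38.8/(1.81−0.205) = 7.954/1.605 = 4.956 mg/L.
e^(−k_1 t) = e^(−0.205×2.234) = 0.6326; e^(−k_2 t) = e^(−1.81×2.234) = 0.01754.
D = 4.956 × (0.6326 − 0.01754) + 1.47 × 0.01754 = 3.048 + 0.02578 = 3.074 mg/L.

D ≈ 3.07 mg/L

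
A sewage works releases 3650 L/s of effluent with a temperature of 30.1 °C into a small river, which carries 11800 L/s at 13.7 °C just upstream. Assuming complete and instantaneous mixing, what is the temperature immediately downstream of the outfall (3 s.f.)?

17.6 °C

Flow-weighted mixing: C = (Q_r C_r + Q_w C_w)/(Q_r + Q_w)
= (11800×13.7 + 3650×30.1)/(11800 + 3650) = 271500/15450 = 17.57 °C.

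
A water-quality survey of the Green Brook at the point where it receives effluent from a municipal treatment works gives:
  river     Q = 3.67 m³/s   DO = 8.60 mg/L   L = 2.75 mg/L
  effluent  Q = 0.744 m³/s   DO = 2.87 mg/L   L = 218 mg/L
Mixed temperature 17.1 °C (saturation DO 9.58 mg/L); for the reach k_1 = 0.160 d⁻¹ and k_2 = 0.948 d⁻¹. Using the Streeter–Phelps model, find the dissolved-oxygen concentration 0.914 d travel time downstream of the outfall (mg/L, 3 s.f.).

Mixed DO = (3.67×8.60 + 0.744×2.87)/(3.67+0.744) = 33.70/4.414 = 7.634 mg/L.
Mixed L₀ = (3.67×2.75 + 0.744×218)/(4.414) = 172.3/4.414 = 39.03 mg/L.
Initial deficit D₀ = C_s − DO₀ = 9.58 − 7.634 = 1.946 mg/L.
D(0.914) = [0.160×39.03/(0.948−0.160)](e^(−0.160×0.914) − e^(−0.948×0.914)) + 1.946 e^(−0.948×0.914)
= 7.925 × (0.8640 − 0.4204) + 1.946 × 0.4204 = 4.333 mg/L.
DO = 9.58 − 4.333 = 5.247 mg/L.

DO ≈ 5.25 mg/L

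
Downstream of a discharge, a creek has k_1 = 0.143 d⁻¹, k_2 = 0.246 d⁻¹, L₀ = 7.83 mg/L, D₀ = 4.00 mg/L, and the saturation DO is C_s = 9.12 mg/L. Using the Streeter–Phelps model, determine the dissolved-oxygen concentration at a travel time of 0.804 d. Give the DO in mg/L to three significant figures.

k_1 L₀/(k_2−k_1) = 0.143×7.83/(0.246−0.143) = 1.120/0.1030 = 10.87 mg/L.
e^(−k_1 t) = e^(−0.143×0.8040) = 0.8914; e^(−k_2 t) = e^(−0.246×0.8040) = 0.8205.
D = 10.87 × (0.8914 − 0.8205) + 4.00 × 0.8205 = 0.7701 + 3.282 = 4.052 mg/L.
DO = C_s − D = 9.12 − 4.052 = 5.068 mg/L.

DO ≈ 5.07 mg/L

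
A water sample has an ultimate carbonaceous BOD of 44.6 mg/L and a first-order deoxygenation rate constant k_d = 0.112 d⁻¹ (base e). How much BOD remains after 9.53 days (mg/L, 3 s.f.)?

L ≈ 15.3 mg/L

L_t = L₀ e^(−k_d t) = 44.6 × e^(−0.112×9.53) = 44.6 × 0.3439 = 15.34 mg/L.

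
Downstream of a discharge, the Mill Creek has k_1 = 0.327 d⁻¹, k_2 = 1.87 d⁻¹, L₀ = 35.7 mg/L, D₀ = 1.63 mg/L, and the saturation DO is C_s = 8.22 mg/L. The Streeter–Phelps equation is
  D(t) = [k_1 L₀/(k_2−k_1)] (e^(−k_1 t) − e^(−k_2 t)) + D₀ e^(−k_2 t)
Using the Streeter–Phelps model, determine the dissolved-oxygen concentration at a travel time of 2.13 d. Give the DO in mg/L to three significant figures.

DO ≈ 4.56 mg/L

k_1 L₀/(k_2−k_1) = 0.327×35.7/(1.87−0.327) = 11.67/1.543 = 7.566 mg/L.
e^(−k_1 t) = e^(−0.327×2.130) = 0.4983; e^(−k_2 t) = e^(−1.87×2.130) = 0.01863.
D = 7.566 × (0.4983 − 0.01863) + 1.63 × 0.01863 = 3.629 + 0.03036 = 3.660 mg/L.
DO = C_s − D = 8.22 − 3.660 = 4.560 mg/L.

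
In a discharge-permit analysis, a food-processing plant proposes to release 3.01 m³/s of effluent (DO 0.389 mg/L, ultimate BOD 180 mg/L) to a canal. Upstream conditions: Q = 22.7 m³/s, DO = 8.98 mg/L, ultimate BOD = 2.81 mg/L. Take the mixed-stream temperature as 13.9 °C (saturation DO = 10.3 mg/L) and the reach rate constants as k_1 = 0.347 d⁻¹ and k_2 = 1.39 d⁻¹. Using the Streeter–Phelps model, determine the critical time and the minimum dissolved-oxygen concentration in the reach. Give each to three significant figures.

Mixed DO = (22.7×8.98 + 3.01×0.389)/(22.7+3.01) = 205.0/25.71 = 7.974 mg/L.
Mixed L₀ = (22.7×2.81 + 3.01×180)/(25.71) = 605.6/25.71 = 23.55 mg/L.
Initial deficit D₀ = C_s − DO₀ = 10.3 − 7.974 = 2.326 mg/L.
t_c = (1/1.043) ln[(1.39/0.347)(1 − 2.326×1.043/(0.347×23.55))] = 0.9588 × ln(2.817) = 0.9929 d.
D_c = (0.347/1.39) × 23.55 × e^(−0.347×0.9929) = 0.2496 × 23.55 × 0.7085 = 4.166 mg/L.
Minimum DO = 10.3 − 4.166 = 6.134 mg/L.

t_c ≈ 0.993 d; minimum DO ≈ 6.13 mg/L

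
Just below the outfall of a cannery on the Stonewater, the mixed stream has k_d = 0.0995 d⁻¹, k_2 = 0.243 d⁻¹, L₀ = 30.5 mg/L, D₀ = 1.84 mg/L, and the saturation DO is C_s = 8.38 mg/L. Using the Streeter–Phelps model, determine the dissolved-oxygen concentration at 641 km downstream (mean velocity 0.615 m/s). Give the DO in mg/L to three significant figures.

Travel time t = x/v = 641 km / (0.615 m/s) = 641000 m / 0.615 m/s = 1.042×10^6 s = 12.06 d.
k_d L₀/(k_2−k_d) = 0.0995×30.5/(0.243−0.0995) = 3.035/0.1435 = 21.15 mg/L.
e^(−k_d t) = e^(−0.0995×12.06) = 0.3011; e^(−k_2 t) = e^(−0.243×12.06) = 0.05332.
D = 21.15 × (0.3011 − 0.05332) + 1.84 × 0.05332 = 5.240 + 0.09811 = 5.338 mg/L.
DO = C_s − D = 8.38 − 5.338 = 3.042 mg/L.

DO ≈ 3.04 mg/L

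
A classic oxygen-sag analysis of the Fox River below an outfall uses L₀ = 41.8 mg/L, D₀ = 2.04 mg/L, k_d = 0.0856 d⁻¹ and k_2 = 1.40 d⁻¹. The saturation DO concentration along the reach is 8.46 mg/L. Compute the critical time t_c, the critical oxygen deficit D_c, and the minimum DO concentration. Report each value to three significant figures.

t_c ≈ 1.07 d; D_c ≈ 2.33 mg/L; min DO ≈ 6.13 mg/L

With k_2/k_d = 16.36 and 1 − D₀(k_2−k_d)/(k_d L₀) = 0.2506,
t_c = ln(16.36 × 0.2506) / (1.40 − 0.0856) = ln(4.099) / 1.314 = 1.411/1.314 = 1.073 d.
D_c = (k_d/k_2) L₀ e^(−k_d t_c) = (0.0856/1.40) × 41.8 × e^(−0.0856×1.073) = 0.06114 × 41.8 × 0.9122 = 2.331 mg/L.
Minimum DO = C_s − D_c = 8.46 − 2.331 = 6.129 mg/L.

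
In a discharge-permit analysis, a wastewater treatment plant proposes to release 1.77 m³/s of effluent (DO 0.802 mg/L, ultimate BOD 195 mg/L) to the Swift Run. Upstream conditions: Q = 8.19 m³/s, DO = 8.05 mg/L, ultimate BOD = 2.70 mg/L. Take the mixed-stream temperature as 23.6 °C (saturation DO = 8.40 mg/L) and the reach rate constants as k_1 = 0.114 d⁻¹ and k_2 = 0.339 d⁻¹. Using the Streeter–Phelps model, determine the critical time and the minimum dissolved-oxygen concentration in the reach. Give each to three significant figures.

t_c ≈ 4.44 d; minimum DO ≈ 0.922 mg/L

Mixed DO = (8.19×8.05 + 1.77×0.802)/(8.19+1.77) = 67.35/9.960 = 6.762 mg/L.
Mixed L₀ = (8.19×2.70 + 1.77×195)/(9.960) = 367.3/9.960 = 36.87 mg/L.
Initial deficit D₀ = C_s − DO₀ = 8.40 − 6.762 = 1.638 mg/L.
t_c = (1/0.2250) ln[(0.339/0.114)(1 − 1.638×0.2250/(0.114×36.87))] = 4.444 × ln(2.713) = 4.436 d.
D_c = (0.114/0.339) × 36.87 × e^(−0.114×4.436) = 0.3363 × 36.87 × 0.6031 = 7.478 mg/L.
Minimum DO = 8.40 − 7.478 = 0.9215 mg/L.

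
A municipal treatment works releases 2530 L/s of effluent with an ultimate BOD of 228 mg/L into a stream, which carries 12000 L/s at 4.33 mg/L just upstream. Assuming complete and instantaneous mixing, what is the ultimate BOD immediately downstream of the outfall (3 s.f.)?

43.3 mg/L

Flow-weighted mixing: C = (Q_r C_r + Q_w C_w)/(Q_r + Q_w)
= (12000×4.33 + 2530×228)/(12000 + 2530) = 628800/14530 = 43.28 mg/L.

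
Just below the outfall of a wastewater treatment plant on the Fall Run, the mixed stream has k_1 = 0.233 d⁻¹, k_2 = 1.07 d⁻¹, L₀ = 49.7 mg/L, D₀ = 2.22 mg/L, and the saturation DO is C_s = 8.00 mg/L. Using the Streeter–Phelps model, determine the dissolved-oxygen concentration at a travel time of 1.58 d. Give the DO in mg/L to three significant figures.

k_1 L₀/(k_2−k_1) = 0.233×49.7/(1.07−0.233) = 11.58/0.8370 = 13.84 mg/L.
e^(−k_1 t) = e^(−0.233×1.580) = 0.6920; e^(−k_2 t) = e^(−1.07×1.580) = 0.1844.
D = 13.84 × (0.6920 − 0.1844) + 2.22 × 0.1844 = 7.023 + 0.4094 = 7.432 mg/L.
DO = C_s − D = 8.00 − 7.432 = 0.5677 mg/L.

DO ≈ 0.568 mg/L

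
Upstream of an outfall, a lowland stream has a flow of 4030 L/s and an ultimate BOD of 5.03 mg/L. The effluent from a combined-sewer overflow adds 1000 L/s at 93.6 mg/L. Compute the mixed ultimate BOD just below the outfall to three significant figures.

22.6 mg/L

Flow-weighted mixing: C = (Q_r C_r + Q_w C_w)/(Q_r + Q_w)
= (4030×5.03 + 1000×93.6)/(4030 + 1000) = 113900/5030 = 22.64 mg/L.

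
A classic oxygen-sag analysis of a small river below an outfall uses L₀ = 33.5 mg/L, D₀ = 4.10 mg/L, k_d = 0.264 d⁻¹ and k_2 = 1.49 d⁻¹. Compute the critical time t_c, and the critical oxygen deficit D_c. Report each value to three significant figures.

At the critical point dD/dt = 0, so k_d L₀ e^(−k_d t) = k_2 D. Substituting D(t) from the Streeter–Phelps equation and solving for t gives
t_c = ln[(k_2/k_d)(1 − D₀(k_2−k_d)/(k_d L₀))] / (k_2−k_d).
Here k_2−k_d = 1.226 d⁻¹ and 1 − D₀(k_2−k_d)/(k_d L₀) = 1 − 4.10×1.226/(0.264×33.5) = 0.4316, so
t_c = ln(5.644 × 0.4316) / 1.226 = 0.8904 / 1.226 = 0.7263 d.
L(t_c) = L₀ e^(−k_d t_c) = 33.5 × 0.8255 = 27.66 mg/L, and at the critical point k_2 D_c = k_d L, so D_c = (0.264/1.49) × 27.66 = 4.900 mg/L.

t_c ≈ 0.726 d; D_c ≈ 4.90 mg/L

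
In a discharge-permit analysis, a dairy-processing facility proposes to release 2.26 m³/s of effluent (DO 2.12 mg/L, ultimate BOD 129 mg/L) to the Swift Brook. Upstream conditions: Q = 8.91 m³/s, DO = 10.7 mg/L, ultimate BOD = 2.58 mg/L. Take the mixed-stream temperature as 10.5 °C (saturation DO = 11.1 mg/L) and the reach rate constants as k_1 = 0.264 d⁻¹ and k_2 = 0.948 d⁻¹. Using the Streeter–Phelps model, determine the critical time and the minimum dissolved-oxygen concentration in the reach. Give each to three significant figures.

Mixed DO = (8.91×10.7 + 2.26×2.12)/(8.91+2.26) = 100.1/11.17 = 8.964 mg/L.
Mixed L₀ = (8.91×2.58 + 2.26×129)/(11.17) = 314.5/11.17 = 28.16 mg/L.
Initial deficit D₀ = C_s − DO₀ = 11.1 − 8.964 = 2.136 mg/L.
t_c = (1/0.6840) ln[(0.948/0.264)(1 − 2.136×0.6840/(0.264×28.16))] = 1.462 × ln(2.885) = 1.549 d.
D_c = (0.264/0.948) × 28.16 × e^(−0.264×1.549) = 0.2785 × 28.16 × 0.6643 = 5.209 mg/L.
Minimum DO = 11.1 − 5.209 = 5.891 mg/L.

t_c ≈ 1.55 d; minimum DO ≈ 5.89 mg/L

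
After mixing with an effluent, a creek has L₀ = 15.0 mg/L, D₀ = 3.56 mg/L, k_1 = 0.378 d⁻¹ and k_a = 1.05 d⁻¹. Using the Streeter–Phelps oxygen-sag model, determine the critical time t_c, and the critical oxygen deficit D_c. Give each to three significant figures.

t_c = [1/(k_a−k_1)] ln[(k_a/k_1)(1 − D₀(k_a−k_1)/(k_1 L₀))]
= [1/(1.05−0.378)] ln[(1.05/0.378)(1 − 3.56×0.6720/(0.378×15.0))]
= (1/0.6720) ln[2.778 × 0.5781] = 1.488 × ln(1.606) = 1.488 × 0.4736 = 0.7048 d.
L(t_c) = L₀ e^(−k_1 t_c) = 15.0 × 0.7661 = 11.49 mg/L, and at the critical point k_a D_c = k_1 L, so D_c = (0.378/1.05) × 11.49 = 4.137 mg/L.

t_c ≈ 0.705 d; D_c ≈ 4.14 mg/L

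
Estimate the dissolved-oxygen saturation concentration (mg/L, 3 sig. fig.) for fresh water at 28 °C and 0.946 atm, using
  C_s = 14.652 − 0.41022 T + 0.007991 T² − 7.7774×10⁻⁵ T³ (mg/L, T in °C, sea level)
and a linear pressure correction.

C_s ≈ 7.31 mg/L

At sea level: C_s = 14.652 − 0.41022×28 + 0.007991×28² − 7.7774×10⁻⁵×28³ = 7.723 mg/L.
Pressure correction: C_s' = 7.723 × 0.946 = 7.306 mg/L.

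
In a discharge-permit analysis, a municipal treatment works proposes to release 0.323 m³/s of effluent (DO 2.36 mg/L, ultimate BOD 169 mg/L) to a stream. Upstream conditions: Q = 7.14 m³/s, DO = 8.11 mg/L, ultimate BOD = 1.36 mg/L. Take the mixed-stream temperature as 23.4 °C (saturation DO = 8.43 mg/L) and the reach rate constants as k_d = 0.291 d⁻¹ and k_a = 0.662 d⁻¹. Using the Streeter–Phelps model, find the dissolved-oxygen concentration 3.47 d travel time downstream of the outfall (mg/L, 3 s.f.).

Mixed DO = (7.14×8.11 + 0.323×2.36)/(7.14+0.323) = 58.67/7.463 = 7.861 mg/L.
Mixed L₀ = (7.14×1.36 + 0.323×169)/(7.463) = 64.30/7.463 = 8.615 mg/L.
Initial deficit D₀ = C_s − DO₀ = 8.43 − 7.861 = 0.5689 mg/L.
D(3.47) = [0.291×8.615/(0.662−0.291)](e^(−0.291×3.47) − e^(−0.662×3.47)) + 0.5689 e^(−0.662×3.47)
= 6.758 × (0.3643 − 0.1005) + 0.5689 × 0.1005 = 1.840 mg/L.
DO = 8.43 − 1.840 = 6.590 mg/L.

DO ≈ 6.59 mg/L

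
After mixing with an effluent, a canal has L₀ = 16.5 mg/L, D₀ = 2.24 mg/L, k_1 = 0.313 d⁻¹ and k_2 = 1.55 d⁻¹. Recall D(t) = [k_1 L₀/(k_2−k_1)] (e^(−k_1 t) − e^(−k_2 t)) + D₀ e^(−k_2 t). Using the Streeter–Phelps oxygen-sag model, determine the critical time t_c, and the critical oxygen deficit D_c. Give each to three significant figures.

At the critical point dD/dt = 0, so k_1 L₀ e^(−k_1 t) = k_2 D. Substituting D(t) from the Streeter–Phelps equation and solving for t gives
t_c = ln[(k_2/k_1)(1 − D₀(k_2−k_1)/(k_1 L₀))] / (k_2−k_1).
Here k_2−k_1 = 1.237 d⁻¹ and 1 − D₀(k_2−k_1)/(k_1 L₀) = 1 − 2.24×1.237/(0.313×16.5) = 0.4635, so
t_c = ln(4.952 × 0.4635) / 1.237 = 0.8308 / 1.237 = 0.6716 d.
D_c = (k_1/k_2) L₀ e^(−k_1 t_c) = (0.313/1.55) × 16.5 × e^(−0.313×0.6716) = 0.2019 × 16.5 × 0.8104 = 2.700 mg/L.

t_c ≈ 0.672 d; D_c ≈ 2.70 mg/L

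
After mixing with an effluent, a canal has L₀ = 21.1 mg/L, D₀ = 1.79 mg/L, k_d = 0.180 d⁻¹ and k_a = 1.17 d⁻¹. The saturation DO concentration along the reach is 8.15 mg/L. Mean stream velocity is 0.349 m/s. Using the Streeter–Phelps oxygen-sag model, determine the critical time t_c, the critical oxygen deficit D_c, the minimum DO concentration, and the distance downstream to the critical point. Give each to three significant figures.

With k_a/k_d = 6.500 and 1 − D₀(k_a−k_d)/(k_d L₀) = 0.5334,
t_c = ln(6.500 × 0.5334) / (1.17 − 0.180) = ln(3.467) / 0.9900 = 1.243/0.9900 = 1.256 d.
D_c = (k_d/k_a) L₀ e^(−k_d t_c) = (0.180/1.17) × 21.1 × e^(−0.180×1.256) = 0.1538 × 21.1 × 0.7977 = 2.589 mg/L.
Minimum DO = C_s − D_c = 8.15 − 2.589 = 5.561 mg/L.
x_c = v t_c = 0.349 m/s × 1.256 d × 86400 s/d = 37870 m ≈ 37.9 km.

t_c ≈ 1.26 d; D_c ≈ 2.59 mg/L; min DO ≈ 5.56 mg/L; x_c ≈ 37.9 km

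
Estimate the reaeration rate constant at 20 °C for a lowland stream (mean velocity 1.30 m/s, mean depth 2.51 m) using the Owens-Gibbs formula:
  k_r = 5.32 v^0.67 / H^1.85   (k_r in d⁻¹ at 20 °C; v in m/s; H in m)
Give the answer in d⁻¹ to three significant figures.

k_r = 5.32 × 1.30^0.67 / 2.51^1.85 = 5.32 × 1.192 / 5.488 = 1.156 d⁻¹.

k_r ≈ 1.16 d⁻¹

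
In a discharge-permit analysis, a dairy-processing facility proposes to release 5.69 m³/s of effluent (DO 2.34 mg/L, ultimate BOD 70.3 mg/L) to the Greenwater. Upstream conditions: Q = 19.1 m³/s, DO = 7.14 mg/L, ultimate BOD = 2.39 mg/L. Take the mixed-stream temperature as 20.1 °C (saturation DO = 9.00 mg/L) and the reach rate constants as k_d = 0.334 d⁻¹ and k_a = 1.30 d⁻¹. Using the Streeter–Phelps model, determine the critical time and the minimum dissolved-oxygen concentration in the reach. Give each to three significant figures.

t_c ≈ 0.737 d; minimum DO ≈ 5.39 mg/L

Mixed DO = (19.1×7.14 + 5.69×2.34)/(19.1+5.69) = 149.7/24.79 = 6.038 mg/L.
Mixed L₀ = (19.1×2.39 + 5.69×70.3)/(24.79) = 445.7/24.79 = 17.98 mg/L.
Initial deficit D₀ = C_s − DO₀ = 9.00 − 6.038 = 2.962 mg/L.
t_c = (1/0.9660) ln[(1.30/0.334)(1 − 2.962×0.9660/(0.334×17.98))] = 1.035 × ln(2.038) = 0.7368 d.
D_c = (0.334/1.30) × 17.98 × e^(−0.334×0.7368) = 0.2569 × 17.98 × 0.7818 = 3.611 mg/L.
Minimum DO = 9.00 − 3.611 = 5.389 mg/L.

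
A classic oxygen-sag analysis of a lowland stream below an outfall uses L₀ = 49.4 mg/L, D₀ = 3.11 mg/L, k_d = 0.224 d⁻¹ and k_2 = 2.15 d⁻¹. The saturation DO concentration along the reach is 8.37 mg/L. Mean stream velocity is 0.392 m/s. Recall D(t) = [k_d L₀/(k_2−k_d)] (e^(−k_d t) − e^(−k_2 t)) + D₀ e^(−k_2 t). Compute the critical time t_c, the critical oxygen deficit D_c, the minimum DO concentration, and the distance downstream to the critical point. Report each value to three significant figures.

t_c ≈ 0.770 d; D_c ≈ 4.33 mg/L; min DO ≈ 4.04 mg/L; x_c ≈ 26.1 km

At the critical point dD/dt = 0, so k_d L₀ e^(−k_d t) = k_2 D. Substituting D(t) from the Streeter–Phelps equation and solving for t gives
t_c = ln[(k_2/k_d)(1 − D₀(k_2−k_d)/(k_d L₀))] / (k_2−k_d).
Here k_2−k_d = 1.926 d⁻¹ and 1 − D₀(k_2−k_d)/(k_d L₀) = 1 − 3.11×1.926/(0.224×49.4) = 0.4587, so
t_c = ln(9.598 × 0.4587) / 1.926 = 1.482 / 1.926 = 0.7696 d.
L(t_c) = L₀ e^(−k_d t_c) = 49.4 × 0.8417 = 41.58 mg/L, and at the critical point k_2 D_c = k_d L, so D_c = (0.224/2.15) × 41.58 = 4.332 mg/L.
Minimum DO = C_s − D_c = 8.37 − 4.332 = 4.038 mg/L.
x_c = v t_c = 0.392 m/s × 0.7696 d × 86400 s/d = 26060 m ≈ 26.1 km.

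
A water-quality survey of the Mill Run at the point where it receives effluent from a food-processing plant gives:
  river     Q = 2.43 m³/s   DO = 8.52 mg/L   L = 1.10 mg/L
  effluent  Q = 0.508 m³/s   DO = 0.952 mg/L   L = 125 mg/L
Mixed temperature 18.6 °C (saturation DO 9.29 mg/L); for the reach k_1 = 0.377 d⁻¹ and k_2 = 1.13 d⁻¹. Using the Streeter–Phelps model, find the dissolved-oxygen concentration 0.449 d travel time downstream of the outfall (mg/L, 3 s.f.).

Mixed DO = (2.43×8.52 + 0.508×0.952)/(2.43+0.508) = 21.19/2.938 = 7.211 mg/L.
Mixed L₀ = (2.43×1.10 + 0.508×125)/(2.938) = 66.17/2.938 = 22.52 mg/L.
Initial deficit D₀ = C_s − DO₀ = 9.29 − 7.211 = 2.079 mg/L.
D(0.449) = [0.377×22.52/(1.13−0.377)](e^(−0.377×0.449) − e^(−1.13×0.449)) + 2.079 e^(−1.13×0.449)
= 11.28 × (0.8443 − 0.6021) + 2.079 × 0.6021 = 3.983 mg/L.
DO = 9.29 − 3.983 = 5.307 mg/L.

DO ≈ 5.31 mg/L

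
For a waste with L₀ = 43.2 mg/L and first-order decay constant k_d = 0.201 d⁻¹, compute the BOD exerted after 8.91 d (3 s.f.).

y ≈ 36.0 mg/L

y_t = L₀(1 − e^(−k_d t)) = 43.2 × (1 − e^(−0.201×8.91))
= 43.2 × (1 − 0.1668) = 43.2 × 0.8332 = 35.99 mg/L.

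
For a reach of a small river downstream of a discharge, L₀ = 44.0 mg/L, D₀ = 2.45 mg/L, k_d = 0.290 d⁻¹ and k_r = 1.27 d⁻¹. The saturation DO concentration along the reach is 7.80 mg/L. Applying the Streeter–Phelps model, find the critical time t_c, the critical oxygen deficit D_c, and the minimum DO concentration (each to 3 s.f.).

t_c ≈ 1.29 d; D_c ≈ 6.90 mg/L; min DO ≈ 0.897 mg/L

With k_r/k_d = 4.379 and 1 − D₀(k_r−k_d)/(k_d L₀) = 0.8118,
t_c = ln(4.379 × 0.8118) / (1.27 − 0.290) = ln(3.555) / 0.9800 = 1.268/0.9800 = 1.294 d.
L(t_c) = L₀ e^(−k_d t_c) = 44.0 × 0.6870 = 30.23 mg/L, and at the critical point k_r D_c = k_d L, so D_c = (0.290/1.27) × 30.23 = 6.903 mg/L.
Minimum DO = C_s − D_c = 7.80 − 6.903 = 0.8971 mg/L.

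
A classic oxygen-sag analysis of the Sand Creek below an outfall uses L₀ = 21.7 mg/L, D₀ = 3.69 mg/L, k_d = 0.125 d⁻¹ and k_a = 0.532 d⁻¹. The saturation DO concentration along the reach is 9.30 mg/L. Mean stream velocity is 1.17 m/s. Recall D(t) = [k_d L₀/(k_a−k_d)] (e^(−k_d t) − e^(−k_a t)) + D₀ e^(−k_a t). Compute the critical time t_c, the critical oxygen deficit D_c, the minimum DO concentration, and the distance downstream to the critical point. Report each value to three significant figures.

At the critical point dD/dt = 0, so k_d L₀ e^(−k_d t) = k_a D. Substituting D(t) from the Streeter–Phelps equation and solving for t gives
t_c = ln[(k_a/k_d)(1 − D₀(k_a−k_d)/(k_d L₀))] / (k_a−k_d).
Here k_a−k_d = 0.4070 d⁻¹ and 1 − D₀(k_a−k_d)/(k_d L₀) = 1 − 3.69×0.4070/(0.125×21.7) = 0.4463, so
t_c = ln(4.256 × 0.4463) / 0.4070 = 0.6416 / 0.4070 = 1.576 d.
L(t_c) = L₀ e^(−k_d t_c) = 21.7 × 0.8211 = 17.82 mg/L, and at the critical point k_a D_c = k_d L, so D_c = (0.125/0.532) × 17.82 = 4.187 mg/L.
Minimum DO = C_s − D_c = 9.30 − 4.187 = 5.113 mg/L.
x_c = v t_c = 1.17 m/s × 1.576 d × 86400 s/d = 159400 m ≈ 159 km.

t_c ≈ 1.58 d; D_c ≈ 4.19 mg/L; min DO ≈ 5.11 mg/L; x_c ≈ 159 km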